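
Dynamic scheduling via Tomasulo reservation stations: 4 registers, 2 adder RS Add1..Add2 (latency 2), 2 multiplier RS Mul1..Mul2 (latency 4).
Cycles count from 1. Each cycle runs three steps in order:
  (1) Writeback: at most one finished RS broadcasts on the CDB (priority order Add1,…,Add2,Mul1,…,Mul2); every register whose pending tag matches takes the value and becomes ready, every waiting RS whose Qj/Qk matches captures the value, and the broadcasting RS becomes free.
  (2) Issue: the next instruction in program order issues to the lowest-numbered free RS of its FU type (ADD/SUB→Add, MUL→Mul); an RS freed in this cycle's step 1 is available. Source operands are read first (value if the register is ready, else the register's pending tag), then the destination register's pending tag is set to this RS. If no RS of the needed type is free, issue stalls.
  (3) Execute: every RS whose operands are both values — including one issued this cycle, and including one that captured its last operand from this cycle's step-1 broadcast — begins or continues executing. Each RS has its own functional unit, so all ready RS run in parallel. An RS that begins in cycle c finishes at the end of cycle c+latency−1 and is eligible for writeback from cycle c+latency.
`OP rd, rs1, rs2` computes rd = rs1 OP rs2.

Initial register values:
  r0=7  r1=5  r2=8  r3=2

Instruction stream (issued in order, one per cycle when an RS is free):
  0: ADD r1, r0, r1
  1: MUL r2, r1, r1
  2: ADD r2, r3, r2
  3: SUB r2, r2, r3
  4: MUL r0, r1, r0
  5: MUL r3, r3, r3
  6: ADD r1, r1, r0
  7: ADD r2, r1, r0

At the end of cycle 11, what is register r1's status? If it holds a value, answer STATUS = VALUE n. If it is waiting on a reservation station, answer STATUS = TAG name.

STATUS = TAG Add1

cycle 1: issue ADD r1<-Add1 // r0:7,r1:Add1,r2:8,r3:2
cycle 2: issue MUL r2<-Mul1 // r0:7,r1:Add1,r2:Mul1,r3:2
cycle 3: CDB Add1=12; issue ADD r2<-Add1 // r0:7,r1:12,r2:Add1,r3:2
cycle 4: issue SUB r2<-Add2 // r0:7,r1:12,r2:Add2,r3:2
cycle 5: issue MUL r0<-Mul2 // r0:Mul2,r1:12,r2:Add2,r3:2
cycle 6: stall // r0:Mul2,r1:12,r2:Add2,r3:2
cycle 7: CDB Mul1=144; issue MUL r3<-Mul1 // r0:Mul2,r1:12,r2:Add2,r3:Mul1
cycle 8: stall // r0:Mul2,r1:12,r2:Add2,r3:Mul1
cycle 9: CDB Add1=146; issue ADD r1<-Add1 // r0:Mul2,r1:Add1,r2:Add2,r3:Mul1
cycle 10: CDB Mul2=84; stall // r0:84,r1:Add1,r2:Add2,r3:Mul1
cycle 11: CDB Add2=144; issue ADD r2<-Add2 // r0:84,r1:Add1,r2:Add2,r3:Mul1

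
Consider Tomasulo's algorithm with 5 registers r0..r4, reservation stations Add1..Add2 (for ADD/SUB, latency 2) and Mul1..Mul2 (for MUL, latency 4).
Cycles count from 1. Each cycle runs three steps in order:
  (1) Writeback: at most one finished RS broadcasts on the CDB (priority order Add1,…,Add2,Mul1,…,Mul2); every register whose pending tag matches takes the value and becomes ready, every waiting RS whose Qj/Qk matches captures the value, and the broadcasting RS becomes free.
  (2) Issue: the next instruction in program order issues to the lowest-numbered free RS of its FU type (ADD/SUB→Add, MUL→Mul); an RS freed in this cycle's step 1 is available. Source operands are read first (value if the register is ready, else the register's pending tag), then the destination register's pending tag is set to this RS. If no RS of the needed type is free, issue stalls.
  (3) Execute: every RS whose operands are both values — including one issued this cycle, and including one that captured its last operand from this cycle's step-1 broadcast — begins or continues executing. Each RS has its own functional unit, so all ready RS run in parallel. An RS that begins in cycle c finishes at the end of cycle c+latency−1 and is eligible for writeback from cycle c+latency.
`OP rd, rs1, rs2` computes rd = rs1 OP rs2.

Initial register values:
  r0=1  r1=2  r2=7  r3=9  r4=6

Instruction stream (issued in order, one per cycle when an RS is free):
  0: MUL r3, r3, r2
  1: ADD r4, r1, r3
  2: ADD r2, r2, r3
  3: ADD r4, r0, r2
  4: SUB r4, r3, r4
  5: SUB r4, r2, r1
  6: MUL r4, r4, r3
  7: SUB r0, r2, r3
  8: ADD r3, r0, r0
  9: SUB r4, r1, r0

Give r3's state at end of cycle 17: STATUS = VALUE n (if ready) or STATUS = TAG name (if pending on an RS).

STATUS = VALUE 14

  c1: issue MUL r3<-Mul1  regs: r0:1,r1:2,r2:7,r3:Mul1,r4:6
  c2: issue ADD r4<-Add1  regs: r0:1,r1:2,r2:7,r3:Mul1,r4:Add1
  c3: issue ADD r2<-Add2  regs: r0:1,r1:2,r2:Add2,r3:Mul1,r4:Add1
  c4: stall  regs: r0:1,r1:2,r2:Add2,r3:Mul1,r4:Add1
  c5: CDB Mul1=63; stall  regs: r0:1,r1:2,r2:Add2,r3:63,r4:Add1
  c6: stall  regs: r0:1,r1:2,r2:Add2,r3:63,r4:Add1
  c7: CDB Add1=65; issue ADD r4<-Add1  regs: r0:1,r1:2,r2:Add2,r3:63,r4:Add1
  c8: CDB Add2=70; issue SUB r4<-Add2  regs: r0:1,r1:2,r2:70,r3:63,r4:Add2
  c9: stall  regs: r0:1,r1:2,r2:70,r3:63,r4:Add2
  c10: CDB Add1=71; issue SUB r4<-Add1  regs: r0:1,r1:2,r2:70,r3:63,r4:Add1
  c11: issue MUL r4<-Mul1  regs: r0:1,r1:2,r2:70,r3:63,r4:Mul1
  c12: CDB Add1=68; issue SUB r0<-Add1  regs: r0:Add1,r1:2,r2:70,r3:63,r4:Mul1
  c13: CDB Add2=-8; issue ADD r3<-Add2  regs: r0:Add1,r1:2,r2:70,r3:Add2,r4:Mul1
  c14: CDB Add1=7; issue SUB r4<-Add1  regs: r0:7,r1:2,r2:70,r3:Add2,r4:Add1
  c15: -  regs: r0:7,r1:2,r2:70,r3:Add2,r4:Add1
  c16: CDB Add1=-5  regs: r0:7,r1:2,r2:70,r3:Add2,r4:-5
  c17: CDB Add2=14  regs: r0:7,r1:2,r2:70,r3:14,r4:-5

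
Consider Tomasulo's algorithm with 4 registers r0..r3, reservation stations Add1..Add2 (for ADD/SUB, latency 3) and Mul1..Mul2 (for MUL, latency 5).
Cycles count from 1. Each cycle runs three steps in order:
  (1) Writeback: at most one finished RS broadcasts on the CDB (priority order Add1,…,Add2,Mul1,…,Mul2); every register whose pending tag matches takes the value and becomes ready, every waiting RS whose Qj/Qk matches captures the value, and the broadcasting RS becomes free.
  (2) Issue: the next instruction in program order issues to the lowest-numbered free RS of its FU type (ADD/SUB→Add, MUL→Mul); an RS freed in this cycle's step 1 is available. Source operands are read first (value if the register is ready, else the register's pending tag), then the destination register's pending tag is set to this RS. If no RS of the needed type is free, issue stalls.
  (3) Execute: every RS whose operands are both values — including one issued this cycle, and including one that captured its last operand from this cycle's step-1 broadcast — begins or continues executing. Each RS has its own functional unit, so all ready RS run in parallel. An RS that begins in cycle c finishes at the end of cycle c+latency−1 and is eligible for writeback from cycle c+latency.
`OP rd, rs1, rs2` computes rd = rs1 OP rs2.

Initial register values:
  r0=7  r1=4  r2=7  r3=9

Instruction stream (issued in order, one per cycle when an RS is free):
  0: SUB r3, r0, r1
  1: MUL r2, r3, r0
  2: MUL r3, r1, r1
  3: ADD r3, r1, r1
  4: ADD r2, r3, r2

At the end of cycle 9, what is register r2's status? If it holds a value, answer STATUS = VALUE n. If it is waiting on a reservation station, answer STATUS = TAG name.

STATUS = TAG Add2

  c1: issue SUB r3<-Add1  regs: r0:7,r1:4,r2:7,r3:Add1
  c2: issue MUL r2<-Mul1  regs: r0:7,r1:4,r2:Mul1,r3:Add1
  c3: issue MUL r3<-Mul2  regs: r0:7,r1:4,r2:Mul1,r3:Mul2
  c4: CDB Add1=3; issue ADD r3<-Add1  regs: r0:7,r1:4,r2:Mul1,r3:Add1
  c5: issue ADD r2<-Add2  regs: r0:7,r1:4,r2:Add2,r3:Add1
  c6: -  regs: r0:7,r1:4,r2:Add2,r3:Add1
  c7: CDB Add1=8  regs: r0:7,r1:4,r2:Add2,r3:8
  c8: CDB Mul2=16  regs: r0:7,r1:4,r2:Add2,r3:8
  c9: CDB Mul1=21  regs: r0:7,r1:4,r2:Add2,r3:8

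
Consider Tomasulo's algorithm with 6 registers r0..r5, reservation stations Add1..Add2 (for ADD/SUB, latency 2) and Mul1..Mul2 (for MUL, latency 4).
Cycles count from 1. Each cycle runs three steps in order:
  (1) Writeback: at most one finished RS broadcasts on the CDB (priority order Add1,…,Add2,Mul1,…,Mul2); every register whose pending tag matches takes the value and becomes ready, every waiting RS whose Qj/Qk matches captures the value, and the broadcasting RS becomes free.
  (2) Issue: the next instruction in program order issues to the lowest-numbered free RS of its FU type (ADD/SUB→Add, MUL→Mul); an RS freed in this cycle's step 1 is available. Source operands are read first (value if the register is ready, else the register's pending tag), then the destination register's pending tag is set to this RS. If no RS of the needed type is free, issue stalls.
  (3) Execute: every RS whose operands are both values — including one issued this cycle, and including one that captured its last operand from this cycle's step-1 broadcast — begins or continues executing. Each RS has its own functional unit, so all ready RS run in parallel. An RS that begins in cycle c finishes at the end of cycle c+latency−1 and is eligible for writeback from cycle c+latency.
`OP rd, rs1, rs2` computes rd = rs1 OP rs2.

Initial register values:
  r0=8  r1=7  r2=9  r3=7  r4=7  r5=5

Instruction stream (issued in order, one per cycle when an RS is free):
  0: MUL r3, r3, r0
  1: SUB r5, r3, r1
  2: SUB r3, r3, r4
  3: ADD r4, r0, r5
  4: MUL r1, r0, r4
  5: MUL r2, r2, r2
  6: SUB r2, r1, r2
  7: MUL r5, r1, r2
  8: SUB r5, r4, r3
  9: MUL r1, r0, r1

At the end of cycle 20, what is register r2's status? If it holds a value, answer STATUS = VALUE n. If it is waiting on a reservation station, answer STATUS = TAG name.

STATUS = VALUE 375

c1: issue MUL r3<-Mul1 | r0:8,r1:7,r2:9,r3:Mul1,r4:7,r5:5
c2: issue SUB r5<-Add1 | r0:8,r1:7,r2:9,r3:Mul1,r4:7,r5:Add1
c3: issue SUB r3<-Add2 | r0:8,r1:7,r2:9,r3:Add2,r4:7,r5:Add1
c4: stall | r0:8,r1:7,r2:9,r3:Add2,r4:7,r5:Add1
c5: CDB Mul1=56; stall | r0:8,r1:7,r2:9,r3:Add2,r4:7,r5:Add1
c6: stall | r0:8,r1:7,r2:9,r3:Add2,r4:7,r5:Add1
c7: CDB Add1=49; issue ADD r4<-Add1 | r0:8,r1:7,r2:9,r3:Add2,r4:Add1,r5:49
c8: CDB Add2=49; issue MUL r1<-Mul1 | r0:8,r1:Mul1,r2:9,r3:49,r4:Add1,r5:49
c9: CDB Add1=57; issue MUL r2<-Mul2 | r0:8,r1:Mul1,r2:Mul2,r3:49,r4:57,r5:49
c10: issue SUB r2<-Add1 | r0:8,r1:Mul1,r2:Add1,r3:49,r4:57,r5:49
c11: stall | r0:8,r1:Mul1,r2:Add1,r3:49,r4:57,r5:49
c12: stall | r0:8,r1:Mul1,r2:Add1,r3:49,r4:57,r5:49
c13: CDB Mul1=456; issue MUL r5<-Mul1 | r0:8,r1:456,r2:Add1,r3:49,r4:57,r5:Mul1
c14: CDB Mul2=81; issue SUB r5<-Add2 | r0:8,r1:456,r2:Add1,r3:49,r4:57,r5:Add2
c15: issue MUL r1<-Mul2 | r0:8,r1:Mul2,r2:Add1,r3:49,r4:57,r5:Add2
c16: CDB Add1=375 | r0:8,r1:Mul2,r2:375,r3:49,r4:57,r5:Add2
c17: CDB Add2=8 | r0:8,r1:Mul2,r2:375,r3:49,r4:57,r5:8
c18: - | r0:8,r1:Mul2,r2:375,r3:49,r4:57,r5:8
c19: CDB Mul2=3648 | r0:8,r1:3648,r2:375,r3:49,r4:57,r5:8
c20: CDB Mul1=171000 | r0:8,r1:3648,r2:375,r3:49,r4:57,r5:8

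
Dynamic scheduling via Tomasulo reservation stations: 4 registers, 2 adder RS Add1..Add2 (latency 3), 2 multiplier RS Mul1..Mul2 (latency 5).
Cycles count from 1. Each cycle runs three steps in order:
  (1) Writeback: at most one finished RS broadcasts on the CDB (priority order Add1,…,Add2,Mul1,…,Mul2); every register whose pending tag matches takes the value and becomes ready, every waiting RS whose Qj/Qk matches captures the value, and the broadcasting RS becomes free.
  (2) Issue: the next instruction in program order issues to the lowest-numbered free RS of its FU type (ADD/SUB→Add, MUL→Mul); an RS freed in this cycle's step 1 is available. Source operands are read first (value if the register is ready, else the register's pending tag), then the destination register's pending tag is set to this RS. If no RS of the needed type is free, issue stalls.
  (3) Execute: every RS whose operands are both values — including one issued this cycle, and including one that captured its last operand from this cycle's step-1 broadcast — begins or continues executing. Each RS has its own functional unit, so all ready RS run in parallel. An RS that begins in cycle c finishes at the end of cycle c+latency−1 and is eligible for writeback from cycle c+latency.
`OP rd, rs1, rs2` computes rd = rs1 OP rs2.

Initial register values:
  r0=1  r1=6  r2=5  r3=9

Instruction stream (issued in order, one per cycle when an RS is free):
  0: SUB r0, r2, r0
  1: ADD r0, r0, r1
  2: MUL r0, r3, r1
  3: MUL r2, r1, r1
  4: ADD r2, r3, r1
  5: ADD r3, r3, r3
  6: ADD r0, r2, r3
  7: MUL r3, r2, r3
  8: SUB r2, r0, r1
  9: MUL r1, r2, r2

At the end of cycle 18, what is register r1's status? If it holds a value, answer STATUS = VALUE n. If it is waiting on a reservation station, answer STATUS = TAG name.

STATUS = TAG Mul2

c1: issue SUB r0<-Add1 | r0:Add1,r1:6,r2:5,r3:9
c2: issue ADD r0<-Add2 | r0:Add2,r1:6,r2:5,r3:9
c3: issue MUL r0<-Mul1 | r0:Mul1,r1:6,r2:5,r3:9
c4: CDB Add1=4; issue MUL r2<-Mul2 | r0:Mul1,r1:6,r2:Mul2,r3:9
c5: issue ADD r2<-Add1 | r0:Mul1,r1:6,r2:Add1,r3:9
c6: stall | r0:Mul1,r1:6,r2:Add1,r3:9
c7: CDB Add2=10; issue ADD r3<-Add2 | r0:Mul1,r1:6,r2:Add1,r3:Add2
c8: CDB Add1=15; issue ADD r0<-Add1 | r0:Add1,r1:6,r2:15,r3:Add2
c9: CDB Mul1=54; issue MUL r3<-Mul1 | r0:Add1,r1:6,r2:15,r3:Mul1
c10: CDB Add2=18; issue SUB r2<-Add2 | r0:Add1,r1:6,r2:Add2,r3:Mul1
c11: CDB Mul2=36; issue MUL r1<-Mul2 | r0:Add1,r1:Mul2,r2:Add2,r3:Mul1
c12: - | r0:Add1,r1:Mul2,r2:Add2,r3:Mul1
c13: CDB Add1=33 | r0:33,r1:Mul2,r2:Add2,r3:Mul1
c14: - | r0:33,r1:Mul2,r2:Add2,r3:Mul1
c15: CDB Mul1=270 | r0:33,r1:Mul2,r2:Add2,r3:270
c16: CDB Add2=27 | r0:33,r1:Mul2,r2:27,r3:270
c17: - | r0:33,r1:Mul2,r2:27,r3:270
c18: - | r0:33,r1:Mul2,r2:27,r3:270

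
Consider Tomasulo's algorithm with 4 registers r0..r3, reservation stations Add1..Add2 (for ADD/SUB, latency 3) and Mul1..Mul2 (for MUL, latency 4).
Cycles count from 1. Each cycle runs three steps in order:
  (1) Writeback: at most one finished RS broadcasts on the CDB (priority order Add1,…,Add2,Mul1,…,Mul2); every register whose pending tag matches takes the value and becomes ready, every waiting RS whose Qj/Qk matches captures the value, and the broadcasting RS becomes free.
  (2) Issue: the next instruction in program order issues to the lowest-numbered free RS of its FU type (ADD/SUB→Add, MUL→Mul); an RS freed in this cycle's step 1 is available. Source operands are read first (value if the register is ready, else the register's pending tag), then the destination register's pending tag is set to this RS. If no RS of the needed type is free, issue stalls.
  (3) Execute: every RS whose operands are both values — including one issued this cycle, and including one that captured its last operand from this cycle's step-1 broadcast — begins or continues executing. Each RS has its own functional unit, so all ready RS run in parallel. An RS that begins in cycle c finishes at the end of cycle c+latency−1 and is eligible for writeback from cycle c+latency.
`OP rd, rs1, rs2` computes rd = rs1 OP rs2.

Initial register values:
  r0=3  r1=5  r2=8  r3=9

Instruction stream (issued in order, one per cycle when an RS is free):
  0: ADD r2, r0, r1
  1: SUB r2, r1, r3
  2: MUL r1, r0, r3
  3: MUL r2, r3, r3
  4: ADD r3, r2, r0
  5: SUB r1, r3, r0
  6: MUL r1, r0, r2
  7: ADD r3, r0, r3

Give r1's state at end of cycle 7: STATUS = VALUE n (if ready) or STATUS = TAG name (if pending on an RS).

STATUS = TAG Mul1

c1: issue ADD r2<-Add1 | r0:3,r1:5,r2:Add1,r3:9
c2: issue SUB r2<-Add2 | r0:3,r1:5,r2:Add2,r3:9
c3: issue MUL r1<-Mul1 | r0:3,r1:Mul1,r2:Add2,r3:9
c4: CDB Add1=8; issue MUL r2<-Mul2 | r0:3,r1:Mul1,r2:Mul2,r3:9
c5: CDB Add2=-4; issue ADD r3<-Add1 | r0:3,r1:Mul1,r2:Mul2,r3:Add1
c6: issue SUB r1<-Add2 | r0:3,r1:Add2,r2:Mul2,r3:Add1
c7: CDB Mul1=27; issue MUL r1<-Mul1 | r0:3,r1:Mul1,r2:Mul2,r3:Add1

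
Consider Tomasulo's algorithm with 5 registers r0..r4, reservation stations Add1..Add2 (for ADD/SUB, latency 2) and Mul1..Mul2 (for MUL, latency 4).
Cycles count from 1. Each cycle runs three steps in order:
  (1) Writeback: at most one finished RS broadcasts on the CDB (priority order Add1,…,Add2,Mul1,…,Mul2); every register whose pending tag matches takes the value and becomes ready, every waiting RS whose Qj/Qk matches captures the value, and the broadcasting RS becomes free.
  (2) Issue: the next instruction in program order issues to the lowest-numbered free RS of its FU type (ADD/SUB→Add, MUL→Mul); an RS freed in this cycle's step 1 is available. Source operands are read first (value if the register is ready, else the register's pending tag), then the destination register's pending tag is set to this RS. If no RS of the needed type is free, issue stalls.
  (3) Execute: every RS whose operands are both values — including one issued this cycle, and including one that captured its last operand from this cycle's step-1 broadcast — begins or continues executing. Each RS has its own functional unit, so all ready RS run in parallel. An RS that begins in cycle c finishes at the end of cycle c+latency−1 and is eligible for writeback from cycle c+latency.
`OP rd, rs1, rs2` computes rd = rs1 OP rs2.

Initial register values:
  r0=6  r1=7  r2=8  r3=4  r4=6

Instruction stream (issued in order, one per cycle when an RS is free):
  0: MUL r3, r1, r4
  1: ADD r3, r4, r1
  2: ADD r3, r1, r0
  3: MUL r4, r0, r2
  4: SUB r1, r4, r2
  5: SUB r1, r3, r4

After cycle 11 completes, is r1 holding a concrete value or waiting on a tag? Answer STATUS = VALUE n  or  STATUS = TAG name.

cycle 1: issue MUL r3<-Mul1 // r0:6,r1:7,r2:8,r3:Mul1,r4:6
cycle 2: issue ADD r3<-Add1 // r0:6,r1:7,r2:8,r3:Add1,r4:6
cycle 3: issue ADD r3<-Add2 // r0:6,r1:7,r2:8,r3:Add2,r4:6
cycle 4: CDB Add1=13; issue MUL r4<-Mul2 // r0:6,r1:7,r2:8,r3:Add2,r4:Mul2
cycle 5: CDB Add2=13; issue SUB r1<-Add1 // r0:6,r1:Add1,r2:8,r3:13,r4:Mul2
cycle 6: CDB Mul1=42; issue SUB r1<-Add2 // r0:6,r1:Add2,r2:8,r3:13,r4:Mul2
cycle 7: - // r0:6,r1:Add2,r2:8,r3:13,r4:Mul2
cycle 8: CDB Mul2=48 // r0:6,r1:Add2,r2:8,r3:13,r4:48
cycle 9: - // r0:6,r1:Add2,r2:8,r3:13,r4:48
cycle 10: CDB Add1=40 // r0:6,r1:Add2,r2:8,r3:13,r4:48
cycle 11: CDB Add2=-35 // r0:6,r1:-35,r2:8,r3:13,r4:48

STATUS = VALUE -35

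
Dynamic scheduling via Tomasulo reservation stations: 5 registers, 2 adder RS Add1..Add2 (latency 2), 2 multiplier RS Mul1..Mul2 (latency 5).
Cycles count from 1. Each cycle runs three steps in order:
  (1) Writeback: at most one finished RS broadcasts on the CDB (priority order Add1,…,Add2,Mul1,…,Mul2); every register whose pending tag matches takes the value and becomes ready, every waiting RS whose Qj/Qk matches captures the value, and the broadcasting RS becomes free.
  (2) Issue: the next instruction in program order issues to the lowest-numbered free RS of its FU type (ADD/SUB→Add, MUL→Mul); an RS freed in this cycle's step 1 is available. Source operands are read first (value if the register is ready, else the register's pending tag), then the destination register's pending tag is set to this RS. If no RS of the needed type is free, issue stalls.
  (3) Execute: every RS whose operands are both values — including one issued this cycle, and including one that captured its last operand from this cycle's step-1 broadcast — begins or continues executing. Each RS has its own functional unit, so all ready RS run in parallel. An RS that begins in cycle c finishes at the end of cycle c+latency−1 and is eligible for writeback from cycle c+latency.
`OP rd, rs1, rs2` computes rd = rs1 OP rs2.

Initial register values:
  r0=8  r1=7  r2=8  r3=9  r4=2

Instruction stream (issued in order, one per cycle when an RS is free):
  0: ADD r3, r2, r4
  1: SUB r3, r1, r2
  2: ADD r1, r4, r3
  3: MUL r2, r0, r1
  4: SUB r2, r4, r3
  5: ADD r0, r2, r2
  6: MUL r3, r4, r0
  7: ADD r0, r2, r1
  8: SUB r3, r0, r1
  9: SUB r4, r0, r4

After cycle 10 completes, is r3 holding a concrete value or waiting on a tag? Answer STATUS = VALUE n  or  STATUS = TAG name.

STATUS = TAG Add1

  c1: issue ADD r3<-Add1  regs: r0:8,r1:7,r2:8,r3:Add1,r4:2
  c2: issue SUB r3<-Add2  regs: r0:8,r1:7,r2:8,r3:Add2,r4:2
  c3: CDB Add1=10; issue ADD r1<-Add1  regs: r0:8,r1:Add1,r2:8,r3:Add2,r4:2
  c4: CDB Add2=-1; issue MUL r2<-Mul1  regs: r0:8,r1:Add1,r2:Mul1,r3:-1,r4:2
  c5: issue SUB r2<-Add2  regs: r0:8,r1:Add1,r2:Add2,r3:-1,r4:2
  c6: CDB Add1=1; issue ADD r0<-Add1  regs: r0:Add1,r1:1,r2:Add2,r3:-1,r4:2
  c7: CDB Add2=3; issue MUL r3<-Mul2  regs: r0:Add1,r1:1,r2:3,r3:Mul2,r4:2
  c8: issue ADD r0<-Add2  regs: r0:Add2,r1:1,r2:3,r3:Mul2,r4:2
  c9: CDB Add1=6; issue SUB r3<-Add1  regs: r0:Add2,r1:1,r2:3,r3:Add1,r4:2
  c10: CDB Add2=4; issue SUB r4<-Add2  regs: r0:4,r1:1,r2:3,r3:Add1,r4:Add2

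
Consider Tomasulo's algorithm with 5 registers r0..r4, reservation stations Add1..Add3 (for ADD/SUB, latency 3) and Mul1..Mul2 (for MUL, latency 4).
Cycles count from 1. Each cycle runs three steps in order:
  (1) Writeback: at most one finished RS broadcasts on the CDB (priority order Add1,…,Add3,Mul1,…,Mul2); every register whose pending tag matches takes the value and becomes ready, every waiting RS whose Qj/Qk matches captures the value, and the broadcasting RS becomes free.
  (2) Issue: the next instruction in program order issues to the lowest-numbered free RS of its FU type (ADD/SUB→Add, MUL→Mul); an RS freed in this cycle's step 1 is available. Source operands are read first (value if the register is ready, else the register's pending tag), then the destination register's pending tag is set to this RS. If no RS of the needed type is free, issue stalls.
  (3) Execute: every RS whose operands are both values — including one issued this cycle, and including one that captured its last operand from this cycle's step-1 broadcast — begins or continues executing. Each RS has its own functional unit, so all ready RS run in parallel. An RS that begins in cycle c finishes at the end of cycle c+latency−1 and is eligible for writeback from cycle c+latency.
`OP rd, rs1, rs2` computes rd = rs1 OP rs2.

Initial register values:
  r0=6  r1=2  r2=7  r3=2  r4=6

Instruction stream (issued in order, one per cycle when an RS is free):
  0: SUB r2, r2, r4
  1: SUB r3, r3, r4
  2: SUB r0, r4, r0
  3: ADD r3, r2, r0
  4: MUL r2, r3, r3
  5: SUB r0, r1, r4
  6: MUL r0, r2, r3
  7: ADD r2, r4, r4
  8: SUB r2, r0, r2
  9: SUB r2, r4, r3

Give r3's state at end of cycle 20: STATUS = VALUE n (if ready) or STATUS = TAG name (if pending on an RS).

cycle 1: issue SUB r2<-Add1 // r0:6,r1:2,r2:Add1,r3:2,r4:6
cycle 2: issue SUB r3<-Add2 // r0:6,r1:2,r2:Add1,r3:Add2,r4:6
cycle 3: issue SUB r0<-Add3 // r0:Add3,r1:2,r2:Add1,r3:Add2,r4:6
cycle 4: CDB Add1=1; issue ADD r3<-Add1 // r0:Add3,r1:2,r2:1,r3:Add1,r4:6
cycle 5: CDB Add2=-4; issue MUL r2<-Mul1 // r0:Add3,r1:2,r2:Mul1,r3:Add1,r4:6
cycle 6: CDB Add3=0; issue SUB r0<-Add2 // r0:Add2,r1:2,r2:Mul1,r3:Add1,r4:6
cycle 7: issue MUL r0<-Mul2 // r0:Mul2,r1:2,r2:Mul1,r3:Add1,r4:6
cycle 8: issue ADD r2<-Add3 // r0:Mul2,r1:2,r2:Add3,r3:Add1,r4:6
cycle 9: CDB Add1=1; issue SUB r2<-Add1 // r0:Mul2,r1:2,r2:Add1,r3:1,r4:6
cycle 10: CDB Add2=-4; issue SUB r2<-Add2 // r0:Mul2,r1:2,r2:Add2,r3:1,r4:6
cycle 11: CDB Add3=12 // r0:Mul2,r1:2,r2:Add2,r3:1,r4:6
cycle 12: - // r0:Mul2,r1:2,r2:Add2,r3:1,r4:6
cycle 13: CDB Add2=5 // r0:Mul2,r1:2,r2:5,r3:1,r4:6
cycle 14: CDB Mul1=1 // r0:Mul2,r1:2,r2:5,r3:1,r4:6
cycle 15: - // r0:Mul2,r1:2,r2:5,r3:1,r4:6
cycle 16: - // r0:Mul2,r1:2,r2:5,r3:1,r4:6
cycle 17: - // r0:Mul2,r1:2,r2:5,r3:1,r4:6
cycle 18: CDB Mul2=1 // r0:1,r1:2,r2:5,r3:1,r4:6
cycle 19: - // r0:1,r1:2,r2:5,r3:1,r4:6
cycle 20: - // r0:1,r1:2,r2:5,r3:1,r4:6

STATUS = VALUE 1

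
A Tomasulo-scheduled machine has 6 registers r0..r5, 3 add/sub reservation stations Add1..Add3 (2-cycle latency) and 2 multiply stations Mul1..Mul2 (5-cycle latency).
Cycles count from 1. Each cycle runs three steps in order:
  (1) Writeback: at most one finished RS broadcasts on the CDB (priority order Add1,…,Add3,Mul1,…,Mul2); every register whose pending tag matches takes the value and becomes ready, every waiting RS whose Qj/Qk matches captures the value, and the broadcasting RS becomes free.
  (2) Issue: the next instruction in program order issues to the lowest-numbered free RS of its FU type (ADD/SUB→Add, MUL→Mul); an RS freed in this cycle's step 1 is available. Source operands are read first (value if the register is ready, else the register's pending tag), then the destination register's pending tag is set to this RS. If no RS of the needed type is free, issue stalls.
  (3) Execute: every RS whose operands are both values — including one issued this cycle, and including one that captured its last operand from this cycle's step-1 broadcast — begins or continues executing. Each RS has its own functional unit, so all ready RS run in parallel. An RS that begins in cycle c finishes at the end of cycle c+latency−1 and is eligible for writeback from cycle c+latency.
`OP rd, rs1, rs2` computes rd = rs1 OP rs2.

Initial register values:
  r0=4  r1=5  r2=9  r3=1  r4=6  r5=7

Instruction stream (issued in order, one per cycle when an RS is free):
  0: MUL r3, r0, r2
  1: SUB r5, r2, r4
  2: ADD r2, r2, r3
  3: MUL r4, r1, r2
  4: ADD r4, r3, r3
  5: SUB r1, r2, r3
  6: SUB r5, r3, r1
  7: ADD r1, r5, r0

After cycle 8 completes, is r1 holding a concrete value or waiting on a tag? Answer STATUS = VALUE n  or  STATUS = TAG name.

STATUS = TAG Add3

c1: issue MUL r3<-Mul1 | r0:4,r1:5,r2:9,r3:Mul1,r4:6,r5:7
c2: issue SUB r5<-Add1 | r0:4,r1:5,r2:9,r3:Mul1,r4:6,r5:Add1
c3: issue ADD r2<-Add2 | r0:4,r1:5,r2:Add2,r3:Mul1,r4:6,r5:Add1
c4: CDB Add1=3; issue MUL r4<-Mul2 | r0:4,r1:5,r2:Add2,r3:Mul1,r4:Mul2,r5:3
c5: issue ADD r4<-Add1 | r0:4,r1:5,r2:Add2,r3:Mul1,r4:Add1,r5:3
c6: CDB Mul1=36; issue SUB r1<-Add3 | r0:4,r1:Add3,r2:Add2,r3:36,r4:Add1,r5:3
c7: stall | r0:4,r1:Add3,r2:Add2,r3:36,r4:Add1,r5:3
c8: CDB Add1=72; issue SUB r5<-Add1 | r0:4,r1:Add3,r2:Add2,r3:36,r4:72,r5:Add1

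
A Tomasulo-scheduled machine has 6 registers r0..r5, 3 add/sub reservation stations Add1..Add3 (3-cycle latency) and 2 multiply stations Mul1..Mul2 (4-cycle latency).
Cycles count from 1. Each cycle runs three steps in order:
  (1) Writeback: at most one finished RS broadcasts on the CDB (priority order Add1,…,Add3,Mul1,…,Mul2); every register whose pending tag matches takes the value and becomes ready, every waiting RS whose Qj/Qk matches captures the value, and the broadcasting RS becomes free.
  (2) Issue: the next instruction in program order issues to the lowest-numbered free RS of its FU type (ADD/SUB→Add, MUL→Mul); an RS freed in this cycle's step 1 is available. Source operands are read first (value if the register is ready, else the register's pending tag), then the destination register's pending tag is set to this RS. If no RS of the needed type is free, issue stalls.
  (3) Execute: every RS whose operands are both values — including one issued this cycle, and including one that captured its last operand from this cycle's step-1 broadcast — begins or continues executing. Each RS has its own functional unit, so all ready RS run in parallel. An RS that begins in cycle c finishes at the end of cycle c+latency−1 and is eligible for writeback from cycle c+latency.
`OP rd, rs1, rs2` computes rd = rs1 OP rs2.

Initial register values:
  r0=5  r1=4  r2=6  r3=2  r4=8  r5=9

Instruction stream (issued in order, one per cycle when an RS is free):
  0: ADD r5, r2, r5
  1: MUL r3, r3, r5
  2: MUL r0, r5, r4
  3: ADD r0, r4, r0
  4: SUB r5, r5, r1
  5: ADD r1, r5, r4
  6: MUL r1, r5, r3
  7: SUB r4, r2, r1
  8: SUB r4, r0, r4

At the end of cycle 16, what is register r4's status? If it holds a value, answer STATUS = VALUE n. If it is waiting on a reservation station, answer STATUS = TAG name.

  c1: issue ADD r5<-Add1  regs: r0:5,r1:4,r2:6,r3:2,r4:8,r5:Add1
  c2: issue MUL r3<-Mul1  regs: r0:5,r1:4,r2:6,r3:Mul1,r4:8,r5:Add1
  c3: issue MUL r0<-Mul2  regs: r0:Mul2,r1:4,r2:6,r3:Mul1,r4:8,r5:Add1
  c4: CDB Add1=15; issue ADD r0<-Add1  regs: r0:Add1,r1:4,r2:6,r3:Mul1,r4:8,r5:15
  c5: issue SUB r5<-Add2  regs: r0:Add1,r1:4,r2:6,r3:Mul1,r4:8,r5:Add2
  c6: issue ADD r1<-Add3  regs: r0:Add1,r1:Add3,r2:6,r3:Mul1,r4:8,r5:Add2
  c7: stall  regs: r0:Add1,r1:Add3,r2:6,r3:Mul1,r4:8,r5:Add2
  c8: CDB Add2=11; stall  regs: r0:Add1,r1:Add3,r2:6,r3:Mul1,r4:8,r5:11
  c9: CDB Mul1=30; issue MUL r1<-Mul1  regs: r0:Add1,r1:Mul1,r2:6,r3:30,r4:8,r5:11
  c10: CDB Mul2=120; issue SUB r4<-Add2  regs: r0:Add1,r1:Mul1,r2:6,r3:30,r4:Add2,r5:11
  c11: CDB Add3=19; issue SUB r4<-Add3  regs: r0:Add1,r1:Mul1,r2:6,r3:30,r4:Add3,r5:11
  c12: -  regs: r0:Add1,r1:Mul1,r2:6,r3:30,r4:Add3,r5:11
  c13: CDB Add1=128  regs: r0:128,r1:Mul1,r2:6,r3:30,r4:Add3,r5:11
  c14: CDB Mul1=330  regs: r0:128,r1:330,r2:6,r3:30,r4:Add3,r5:11
  c15: -  regs: r0:128,r1:330,r2:6,r3:30,r4:Add3,r5:11
  c16: -  regs: r0:128,r1:330,r2:6,r3:30,r4:Add3,r5:11

STATUS = TAG Add3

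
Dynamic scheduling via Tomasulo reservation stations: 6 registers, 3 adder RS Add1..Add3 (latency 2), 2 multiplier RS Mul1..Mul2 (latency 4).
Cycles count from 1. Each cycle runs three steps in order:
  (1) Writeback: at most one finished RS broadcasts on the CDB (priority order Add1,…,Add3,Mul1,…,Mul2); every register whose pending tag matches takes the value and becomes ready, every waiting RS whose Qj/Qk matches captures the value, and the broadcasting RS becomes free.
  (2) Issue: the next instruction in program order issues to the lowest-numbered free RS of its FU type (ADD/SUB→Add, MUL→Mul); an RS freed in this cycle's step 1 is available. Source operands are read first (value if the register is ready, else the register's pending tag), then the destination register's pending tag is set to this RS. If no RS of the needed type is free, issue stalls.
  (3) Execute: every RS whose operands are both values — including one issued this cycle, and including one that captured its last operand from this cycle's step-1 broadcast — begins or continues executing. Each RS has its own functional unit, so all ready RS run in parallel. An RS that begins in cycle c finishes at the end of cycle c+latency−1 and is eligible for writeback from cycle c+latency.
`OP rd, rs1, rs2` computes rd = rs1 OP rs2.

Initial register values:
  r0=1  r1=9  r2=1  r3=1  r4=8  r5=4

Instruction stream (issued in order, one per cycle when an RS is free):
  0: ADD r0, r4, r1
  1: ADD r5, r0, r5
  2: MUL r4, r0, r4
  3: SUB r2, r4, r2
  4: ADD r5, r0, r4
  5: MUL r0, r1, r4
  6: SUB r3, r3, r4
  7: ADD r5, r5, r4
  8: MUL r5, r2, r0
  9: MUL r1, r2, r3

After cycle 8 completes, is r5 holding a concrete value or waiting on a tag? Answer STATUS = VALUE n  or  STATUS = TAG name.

cycle 1: issue ADD r0<-Add1 // r0:Add1,r1:9,r2:1,r3:1,r4:8,r5:4
cycle 2: issue ADD r5<-Add2 // r0:Add1,r1:9,r2:1,r3:1,r4:8,r5:Add2
cycle 3: CDB Add1=17; issue MUL r4<-Mul1 // r0:17,r1:9,r2:1,r3:1,r4:Mul1,r5:Add2
cycle 4: issue SUB r2<-Add1 // r0:17,r1:9,r2:Add1,r3:1,r4:Mul1,r5:Add2
cycle 5: CDB Add2=21; issue ADD r5<-Add2 // r0:17,r1:9,r2:Add1,r3:1,r4:Mul1,r5:Add2
cycle 6: issue MUL r0<-Mul2 // r0:Mul2,r1:9,r2:Add1,r3:1,r4:Mul1,r5:Add2
cycle 7: CDB Mul1=136; issue SUB r3<-Add3 // r0:Mul2,r1:9,r2:Add1,r3:Add3,r4:136,r5:Add2
cycle 8: stall // r0:Mul2,r1:9,r2:Add1,r3:Add3,r4:136,r5:Add2

STATUS = TAG Add2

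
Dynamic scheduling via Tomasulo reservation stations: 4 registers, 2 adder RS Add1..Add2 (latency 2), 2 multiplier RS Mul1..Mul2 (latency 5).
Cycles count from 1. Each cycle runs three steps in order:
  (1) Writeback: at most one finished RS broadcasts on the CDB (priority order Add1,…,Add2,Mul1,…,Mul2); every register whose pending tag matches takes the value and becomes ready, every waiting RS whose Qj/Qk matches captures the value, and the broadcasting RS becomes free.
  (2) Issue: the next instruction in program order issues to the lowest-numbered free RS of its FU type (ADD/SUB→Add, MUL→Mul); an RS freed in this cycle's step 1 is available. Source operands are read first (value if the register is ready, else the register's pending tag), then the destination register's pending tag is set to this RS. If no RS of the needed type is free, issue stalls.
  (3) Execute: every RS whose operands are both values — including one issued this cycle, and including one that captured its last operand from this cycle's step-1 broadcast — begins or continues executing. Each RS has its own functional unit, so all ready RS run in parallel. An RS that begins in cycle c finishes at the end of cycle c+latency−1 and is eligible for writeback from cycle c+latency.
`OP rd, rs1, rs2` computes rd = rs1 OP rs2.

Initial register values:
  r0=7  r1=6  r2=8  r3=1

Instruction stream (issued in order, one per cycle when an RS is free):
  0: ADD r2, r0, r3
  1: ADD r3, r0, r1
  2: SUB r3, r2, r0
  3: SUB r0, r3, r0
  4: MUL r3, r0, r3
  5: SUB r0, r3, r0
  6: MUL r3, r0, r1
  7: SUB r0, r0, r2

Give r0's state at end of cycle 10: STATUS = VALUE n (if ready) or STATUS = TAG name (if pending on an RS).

cycle 1: issue ADD r2<-Add1 // r0:7,r1:6,r2:Add1,r3:1
cycle 2: issue ADD r3<-Add2 // r0:7,r1:6,r2:Add1,r3:Add2
cycle 3: CDB Add1=8; issue SUB r3<-Add1 // r0:7,r1:6,r2:8,r3:Add1
cycle 4: CDB Add2=13; issue SUB r0<-Add2 // r0:Add2,r1:6,r2:8,r3:Add1
cycle 5: CDB Add1=1; issue MUL r3<-Mul1 // r0:Add2,r1:6,r2:8,r3:Mul1
cycle 6: issue SUB r0<-Add1 // r0:Add1,r1:6,r2:8,r3:Mul1
cycle 7: CDB Add2=-6; issue MUL r3<-Mul2 // r0:Add1,r1:6,r2:8,r3:Mul2
cycle 8: issue SUB r0<-Add2 // r0:Add2,r1:6,r2:8,r3:Mul2
cycle 9: - // r0:Add2,r1:6,r2:8,r3:Mul2
cycle 10: - // r0:Add2,r1:6,r2:8,r3:Mul2

STATUS = TAG Add2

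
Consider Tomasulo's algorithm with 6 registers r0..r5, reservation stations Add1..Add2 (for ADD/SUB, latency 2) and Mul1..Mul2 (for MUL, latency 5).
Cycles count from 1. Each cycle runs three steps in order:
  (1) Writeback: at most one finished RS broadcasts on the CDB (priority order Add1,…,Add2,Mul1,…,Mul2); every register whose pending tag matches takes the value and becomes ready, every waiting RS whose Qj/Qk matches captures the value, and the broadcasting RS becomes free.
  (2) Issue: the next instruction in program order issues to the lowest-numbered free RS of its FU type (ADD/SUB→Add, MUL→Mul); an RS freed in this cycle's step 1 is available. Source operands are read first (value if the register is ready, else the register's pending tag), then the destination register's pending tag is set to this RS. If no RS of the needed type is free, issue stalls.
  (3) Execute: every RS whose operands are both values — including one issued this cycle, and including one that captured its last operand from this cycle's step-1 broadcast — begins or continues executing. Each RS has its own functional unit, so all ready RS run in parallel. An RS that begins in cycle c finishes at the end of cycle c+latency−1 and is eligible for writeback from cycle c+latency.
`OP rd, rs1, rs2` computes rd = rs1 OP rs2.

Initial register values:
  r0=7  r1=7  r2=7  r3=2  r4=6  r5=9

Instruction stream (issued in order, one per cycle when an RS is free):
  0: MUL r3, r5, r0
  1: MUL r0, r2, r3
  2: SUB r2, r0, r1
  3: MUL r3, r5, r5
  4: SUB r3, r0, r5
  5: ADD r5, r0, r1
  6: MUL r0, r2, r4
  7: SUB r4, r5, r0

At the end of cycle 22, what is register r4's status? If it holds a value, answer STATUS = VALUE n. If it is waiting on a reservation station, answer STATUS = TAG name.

STATUS = VALUE -2156

cycle 1: issue MUL r3<-Mul1 // r0:7,r1:7,r2:7,r3:Mul1,r4:6,r5:9
cycle 2: issue MUL r0<-Mul2 // r0:Mul2,r1:7,r2:7,r3:Mul1,r4:6,r5:9
cycle 3: issue SUB r2<-Add1 // r0:Mul2,r1:7,r2:Add1,r3:Mul1,r4:6,r5:9
cycle 4: stall // r0:Mul2,r1:7,r2:Add1,r3:Mul1,r4:6,r5:9
cycle 5: stall // r0:Mul2,r1:7,r2:Add1,r3:Mul1,r4:6,r5:9
cycle 6: CDB Mul1=63; issue MUL r3<-Mul1 // r0:Mul2,r1:7,r2:Add1,r3:Mul1,r4:6,r5:9
cycle 7: issue SUB r3<-Add2 // r0:Mul2,r1:7,r2:Add1,r3:Add2,r4:6,r5:9
cycle 8: stall // r0:Mul2,r1:7,r2:Add1,r3:Add2,r4:6,r5:9
cycle 9: stall // r0:Mul2,r1:7,r2:Add1,r3:Add2,r4:6,r5:9
cycle 10: stall // r0:Mul2,r1:7,r2:Add1,r3:Add2,r4:6,r5:9
cycle 11: CDB Mul1=81; stall // r0:Mul2,r1:7,r2:Add1,r3:Add2,r4:6,r5:9
cycle 12: CDB Mul2=441; stall // r0:441,r1:7,r2:Add1,r3:Add2,r4:6,r5:9
cycle 13: stall // r0:441,r1:7,r2:Add1,r3:Add2,r4:6,r5:9
cycle 14: CDB Add1=434; issue ADD r5<-Add1 // r0:441,r1:7,r2:434,r3:Add2,r4:6,r5:Add1
cycle 15: CDB Add2=432; issue MUL r0<-Mul1 // r0:Mul1,r1:7,r2:434,r3:432,r4:6,r5:Add1
cycle 16: CDB Add1=448; issue SUB r4<-Add1 // r0:Mul1,r1:7,r2:434,r3:432,r4:Add1,r5:448
cycle 17: - // r0:Mul1,r1:7,r2:434,r3:432,r4:Add1,r5:448
cycle 18: - // r0:Mul1,r1:7,r2:434,r3:432,r4:Add1,r5:448
cycle 19: - // r0:Mul1,r1:7,r2:434,r3:432,r4:Add1,r5:448
cycle 20: CDB Mul1=2604 // r0:2604,r1:7,r2:434,r3:432,r4:Add1,r5:448
cycle 21: - // r0:2604,r1:7,r2:434,r3:432,r4:Add1,r5:448
cycle 22: CDB Add1=-2156 // r0:2604,r1:7,r2:434,r3:432,r4:-2156,r5:448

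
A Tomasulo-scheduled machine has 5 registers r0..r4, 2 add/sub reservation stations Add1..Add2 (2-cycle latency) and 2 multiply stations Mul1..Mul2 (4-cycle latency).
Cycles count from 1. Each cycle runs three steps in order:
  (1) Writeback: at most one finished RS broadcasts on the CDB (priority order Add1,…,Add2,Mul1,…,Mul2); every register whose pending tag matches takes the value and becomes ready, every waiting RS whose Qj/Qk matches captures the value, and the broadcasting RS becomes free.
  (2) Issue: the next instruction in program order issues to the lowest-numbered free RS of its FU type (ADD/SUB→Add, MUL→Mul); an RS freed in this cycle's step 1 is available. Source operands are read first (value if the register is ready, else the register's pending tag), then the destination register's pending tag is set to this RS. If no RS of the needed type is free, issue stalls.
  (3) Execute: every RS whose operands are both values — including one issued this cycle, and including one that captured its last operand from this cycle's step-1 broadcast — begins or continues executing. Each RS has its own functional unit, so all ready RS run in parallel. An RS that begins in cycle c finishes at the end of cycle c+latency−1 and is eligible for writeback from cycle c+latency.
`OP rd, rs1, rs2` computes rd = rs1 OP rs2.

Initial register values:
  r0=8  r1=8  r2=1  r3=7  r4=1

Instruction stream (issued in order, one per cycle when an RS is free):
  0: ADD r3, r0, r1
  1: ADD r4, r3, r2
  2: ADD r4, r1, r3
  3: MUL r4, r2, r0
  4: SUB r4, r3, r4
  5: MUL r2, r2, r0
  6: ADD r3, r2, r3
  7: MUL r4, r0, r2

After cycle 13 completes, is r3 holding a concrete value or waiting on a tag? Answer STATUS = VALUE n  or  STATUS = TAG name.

  c1: issue ADD r3<-Add1  regs: r0:8,r1:8,r2:1,r3:Add1,r4:1
  c2: issue ADD r4<-Add2  regs: r0:8,r1:8,r2:1,r3:Add1,r4:Add2
  c3: CDB Add1=16; issue ADD r4<-Add1  regs: r0:8,r1:8,r2:1,r3:16,r4:Add1
  c4: issue MUL r4<-Mul1  regs: r0:8,r1:8,r2:1,r3:16,r4:Mul1
  c5: CDB Add1=24; issue SUB r4<-Add1  regs: r0:8,r1:8,r2:1,r3:16,r4:Add1
  c6: CDB Add2=17; issue MUL r2<-Mul2  regs: r0:8,r1:8,r2:Mul2,r3:16,r4:Add1
  c7: issue ADD r3<-Add2  regs: r0:8,r1:8,r2:Mul2,r3:Add2,r4:Add1
  c8: CDB Mul1=8; issue MUL r4<-Mul1  regs: r0:8,r1:8,r2:Mul2,r3:Add2,r4:Mul1
  c9: -  regs: r0:8,r1:8,r2:Mul2,r3:Add2,r4:Mul1
  c10: CDB Add1=8  regs: r0:8,r1:8,r2:Mul2,r3:Add2,r4:Mul1
  c11: CDB Mul2=8  regs: r0:8,r1:8,r2:8,r3:Add2,r4:Mul1
  c12: -  regs: r0:8,r1:8,r2:8,r3:Add2,r4:Mul1
  c13: CDB Add2=24  regs: r0:8,r1:8,r2:8,r3:24,r4:Mul1

STATUS = VALUE 24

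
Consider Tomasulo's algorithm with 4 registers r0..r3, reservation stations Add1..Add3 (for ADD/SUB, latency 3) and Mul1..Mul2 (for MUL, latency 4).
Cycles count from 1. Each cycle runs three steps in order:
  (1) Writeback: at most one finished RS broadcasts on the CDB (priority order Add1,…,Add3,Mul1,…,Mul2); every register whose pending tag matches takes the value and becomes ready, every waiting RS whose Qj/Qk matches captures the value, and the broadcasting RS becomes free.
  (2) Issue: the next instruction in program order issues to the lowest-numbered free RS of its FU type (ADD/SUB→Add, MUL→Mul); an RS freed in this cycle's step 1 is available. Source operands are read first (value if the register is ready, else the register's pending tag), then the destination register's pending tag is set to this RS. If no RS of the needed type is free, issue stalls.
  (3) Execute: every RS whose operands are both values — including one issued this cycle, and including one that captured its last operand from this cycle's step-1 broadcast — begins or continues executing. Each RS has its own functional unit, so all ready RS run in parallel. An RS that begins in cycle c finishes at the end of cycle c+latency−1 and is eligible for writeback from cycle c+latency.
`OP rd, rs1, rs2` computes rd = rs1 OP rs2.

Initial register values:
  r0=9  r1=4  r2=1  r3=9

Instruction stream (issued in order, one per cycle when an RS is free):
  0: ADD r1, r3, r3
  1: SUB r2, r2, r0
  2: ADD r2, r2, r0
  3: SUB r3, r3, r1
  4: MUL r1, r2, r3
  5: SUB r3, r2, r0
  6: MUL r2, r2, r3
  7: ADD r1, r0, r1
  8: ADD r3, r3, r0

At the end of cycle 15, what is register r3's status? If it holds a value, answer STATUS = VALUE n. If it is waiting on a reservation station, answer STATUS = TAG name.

c1: issue ADD r1<-Add1 | r0:9,r1:Add1,r2:1,r3:9
c2: issue SUB r2<-Add2 | r0:9,r1:Add1,r2:Add2,r3:9
c3: issue ADD r2<-Add3 | r0:9,r1:Add1,r2:Add3,r3:9
c4: CDB Add1=18; issue SUB r3<-Add1 | r0:9,r1:18,r2:Add3,r3:Add1
c5: CDB Add2=-8; issue MUL r1<-Mul1 | r0:9,r1:Mul1,r2:Add3,r3:Add1
c6: issue SUB r3<-Add2 | r0:9,r1:Mul1,r2:Add3,r3:Add2
c7: CDB Add1=-9; issue MUL r2<-Mul2 | r0:9,r1:Mul1,r2:Mul2,r3:Add2
c8: CDB Add3=1; issue ADD r1<-Add1 | r0:9,r1:Add1,r2:Mul2,r3:Add2
c9: issue ADD r3<-Add3 | r0:9,r1:Add1,r2:Mul2,r3:Add3
c10: - | r0:9,r1:Add1,r2:Mul2,r3:Add3
c11: CDB Add2=-8 | r0:9,r1:Add1,r2:Mul2,r3:Add3
c12: CDB Mul1=-9 | r0:9,r1:Add1,r2:Mul2,r3:Add3
c13: - | r0:9,r1:Add1,r2:Mul2,r3:Add3
c14: CDB Add3=1 | r0:9,r1:Add1,r2:Mul2,r3:1
c15: CDB Add1=0 | r0:9,r1:0,r2:Mul2,r3:1

STATUS = VALUE 1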